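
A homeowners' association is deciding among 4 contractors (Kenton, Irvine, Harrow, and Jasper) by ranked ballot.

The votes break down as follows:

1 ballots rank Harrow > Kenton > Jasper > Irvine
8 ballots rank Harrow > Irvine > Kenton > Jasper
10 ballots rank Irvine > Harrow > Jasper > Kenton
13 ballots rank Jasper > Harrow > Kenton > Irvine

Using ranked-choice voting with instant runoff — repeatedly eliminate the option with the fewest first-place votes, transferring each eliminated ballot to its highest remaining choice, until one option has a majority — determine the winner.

Round 1: Jasper 13, Irvine 10, Harrow 9, Kenton 0. Kenton has the fewest and is eliminated.
Round 2: Jasper 13, Irvine 10, Harrow 9. Harrow has the fewest and is eliminated.
Round 3: Irvine 18, Jasper 14. Irvine has a majority.

Irvine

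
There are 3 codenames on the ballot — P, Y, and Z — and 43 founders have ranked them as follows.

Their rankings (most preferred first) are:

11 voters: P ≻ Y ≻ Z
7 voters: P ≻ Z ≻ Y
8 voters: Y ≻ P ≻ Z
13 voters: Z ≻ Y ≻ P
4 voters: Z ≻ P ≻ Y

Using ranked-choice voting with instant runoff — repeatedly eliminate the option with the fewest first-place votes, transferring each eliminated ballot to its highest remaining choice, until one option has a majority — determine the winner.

P

Round 1: P 18, Z 17, Y 8. Y has the fewest and is eliminated.
Round 2: P 26, Z 17. P has a majority.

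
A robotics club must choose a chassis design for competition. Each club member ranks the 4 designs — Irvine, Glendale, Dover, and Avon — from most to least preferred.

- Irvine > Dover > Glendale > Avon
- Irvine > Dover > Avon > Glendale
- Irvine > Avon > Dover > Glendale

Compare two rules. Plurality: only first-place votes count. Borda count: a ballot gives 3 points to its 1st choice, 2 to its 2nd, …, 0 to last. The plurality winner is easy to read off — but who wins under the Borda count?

Irvine

Plurality first-place counts: Irvine 3, Glendale 0, Dover 0, Avon 0 → Irvine.
Borda totals: Irvine 9, Glendale 1, Dover 5, Avon 3 → Irvine.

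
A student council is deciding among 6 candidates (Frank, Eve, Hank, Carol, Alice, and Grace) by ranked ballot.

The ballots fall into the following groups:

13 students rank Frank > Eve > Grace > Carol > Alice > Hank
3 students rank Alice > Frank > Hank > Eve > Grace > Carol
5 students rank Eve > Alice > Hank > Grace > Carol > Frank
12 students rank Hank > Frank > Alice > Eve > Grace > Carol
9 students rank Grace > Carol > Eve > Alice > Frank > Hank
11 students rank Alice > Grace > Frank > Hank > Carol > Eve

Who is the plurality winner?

Alice

First-place vote totals:
  Frank: 13
  Eve: 5
  Hank: 12
  Carol: 0
  Alice: 14
  Grace: 9
Alice has the most first-place votes.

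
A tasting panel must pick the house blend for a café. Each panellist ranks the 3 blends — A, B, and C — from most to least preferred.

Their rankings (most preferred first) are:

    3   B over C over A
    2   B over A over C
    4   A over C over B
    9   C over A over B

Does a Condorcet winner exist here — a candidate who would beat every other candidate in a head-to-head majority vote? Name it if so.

Head-to-head results (18 voters total):
A vs B: A wins 13–5.
A vs C: C wins 12–6.
B vs C: C wins 13–5.
C beats each rival — A (12–6), B (13–5) — so C is the Condorcet winner.

C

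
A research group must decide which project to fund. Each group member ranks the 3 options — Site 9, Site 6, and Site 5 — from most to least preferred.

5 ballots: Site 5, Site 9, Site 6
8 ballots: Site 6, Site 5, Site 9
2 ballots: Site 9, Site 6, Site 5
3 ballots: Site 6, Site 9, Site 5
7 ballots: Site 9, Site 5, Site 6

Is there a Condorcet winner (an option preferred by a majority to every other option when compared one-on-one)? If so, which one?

Head-to-head results (25 voters total):
Site 9 vs Site 6: Site 9 wins 14–11.
Site 9 vs Site 5: Site 5 wins 13–12.
Site 6 vs Site 5: Site 6 wins 13–12.
No candidate beats all others: Site 9 beats Site 6 beats Site 5 beats Site 9, a majority cycle.

No Condorcet winner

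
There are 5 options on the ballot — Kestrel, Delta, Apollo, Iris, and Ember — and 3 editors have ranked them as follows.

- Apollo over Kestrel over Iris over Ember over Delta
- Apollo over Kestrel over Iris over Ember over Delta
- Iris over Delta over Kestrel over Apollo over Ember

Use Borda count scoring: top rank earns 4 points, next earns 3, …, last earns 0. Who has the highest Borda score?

Apollo

Borda scores:
  Kestrel: 3 + 3 + 2 = 8
  Delta: 0 + 0 + 3 = 3
  Apollo: 4 + 4 + 1 = 9
  Iris: 2 + 2 + 4 = 8
  Ember: 1 + 1 + 0 = 2
Apollo has the highest total.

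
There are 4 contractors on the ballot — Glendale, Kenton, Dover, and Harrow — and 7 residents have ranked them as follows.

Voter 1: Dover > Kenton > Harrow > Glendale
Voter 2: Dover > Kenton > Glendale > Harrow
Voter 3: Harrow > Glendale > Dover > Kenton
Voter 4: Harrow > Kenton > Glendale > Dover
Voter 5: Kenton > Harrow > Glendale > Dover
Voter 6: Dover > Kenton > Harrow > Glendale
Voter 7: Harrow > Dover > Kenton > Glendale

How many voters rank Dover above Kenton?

Ballots ranking Dover above Kenton: 5.
Ballots ranking Kenton above Dover: 2.
So 5 of 7 voters prefer Dover to Kenton.

5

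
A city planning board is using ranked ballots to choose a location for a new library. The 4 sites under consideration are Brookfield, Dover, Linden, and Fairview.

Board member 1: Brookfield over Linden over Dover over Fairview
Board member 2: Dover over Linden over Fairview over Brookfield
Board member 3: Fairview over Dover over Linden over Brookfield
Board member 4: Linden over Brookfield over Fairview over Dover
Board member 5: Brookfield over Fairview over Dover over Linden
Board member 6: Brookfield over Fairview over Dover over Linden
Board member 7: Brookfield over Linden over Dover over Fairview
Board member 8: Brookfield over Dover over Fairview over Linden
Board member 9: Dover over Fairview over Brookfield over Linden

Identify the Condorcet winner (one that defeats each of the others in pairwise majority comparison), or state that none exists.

Brookfield

Head-to-head results (9 voters total):
Brookfield vs Dover: Brookfield wins 6–3.
Brookfield vs Linden: Brookfield wins 6–3.
Brookfield vs Fairview: Brookfield wins 6–3.
Dover vs Linden: Dover wins 6–3.
Dover vs Fairview: Dover wins 5–4.
Linden vs Fairview: Fairview wins 5–4.
Brookfield beats each rival — Dover (6–3), Linden (6–3), Fairview (6–3) — so Brookfield is the Condorcet winner.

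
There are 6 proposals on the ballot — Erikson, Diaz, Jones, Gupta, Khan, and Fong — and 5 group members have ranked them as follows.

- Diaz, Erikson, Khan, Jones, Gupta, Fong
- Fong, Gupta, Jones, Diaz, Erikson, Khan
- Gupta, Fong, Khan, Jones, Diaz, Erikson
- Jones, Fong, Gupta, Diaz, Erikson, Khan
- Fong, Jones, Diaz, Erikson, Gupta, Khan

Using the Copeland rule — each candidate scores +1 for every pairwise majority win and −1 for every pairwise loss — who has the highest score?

Pairwise results:
  Erikson vs Diaz: Diaz wins 5–0.
  Erikson vs Jones: Jones wins 4–1.
  Erikson vs Gupta: Gupta wins 3–2.
  Erikson vs Khan: Erikson wins 4–1.
  Erikson vs Fong: Fong wins 4–1.
  Diaz vs Jones: Jones wins 4–1.
  Diaz vs Gupta: Gupta wins 3–2.
  Diaz vs Khan: Diaz wins 4–1.
  Diaz vs Fong: Fong wins 4–1.
  Jones vs Gupta: Jones wins 3–2.
  Jones vs Khan: Jones wins 3–2.
  Jones vs Fong: Fong wins 3–2.
  Gupta vs Khan: Gupta wins 4–1.
  Gupta vs Fong: Fong wins 3–2.
  Khan vs Fong: Fong wins 4–1.
Copeland scores (wins − losses):
  Erikson: 1 − 4 = -3
  Diaz: 2 − 3 = -1
  Jones: 4 − 1 = 3
  Gupta: 3 − 2 = 1
  Khan: 0 − 5 = -5
  Fong: 5 − 0 = 5
Fong has the best Copeland score.

Fong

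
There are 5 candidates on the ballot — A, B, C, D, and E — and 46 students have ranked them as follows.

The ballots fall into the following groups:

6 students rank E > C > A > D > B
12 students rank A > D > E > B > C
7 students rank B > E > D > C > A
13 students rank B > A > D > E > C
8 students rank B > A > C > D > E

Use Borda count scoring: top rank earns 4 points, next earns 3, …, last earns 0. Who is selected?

B

Borda scores:
  A: 6·2 + 12·4 + 7·0 + 13·3 + 8·3 = 123
  B: 6·0 + 12·1 + 7·4 + 13·4 + 8·4 = 124
  C: 6·3 + 12·0 + 7·1 + 13·0 + 8·2 = 41
  D: 6·1 + 12·3 + 7·2 + 13·2 + 8·1 = 90
  E: 6·4 + 12·2 + 7·3 + 13·1 + 8·0 = 82
B has the highest total.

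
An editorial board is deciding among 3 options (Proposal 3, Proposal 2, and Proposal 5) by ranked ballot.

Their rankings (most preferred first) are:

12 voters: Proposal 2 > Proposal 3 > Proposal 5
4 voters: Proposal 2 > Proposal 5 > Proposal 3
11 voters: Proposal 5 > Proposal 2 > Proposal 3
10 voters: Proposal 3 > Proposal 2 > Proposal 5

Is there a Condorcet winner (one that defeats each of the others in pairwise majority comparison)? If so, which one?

Proposal 2

Head-to-head results (37 voters total):
Proposal 3 vs Proposal 2: Proposal 2 wins 27–10.
Proposal 3 vs Proposal 5: Proposal 3 wins 22–15.
Proposal 2 vs Proposal 5: Proposal 2 wins 26–11.
Proposal 2 beats each rival — Proposal 3 (27–10), Proposal 5 (26–11) — so Proposal 2 is the Condorcet winner.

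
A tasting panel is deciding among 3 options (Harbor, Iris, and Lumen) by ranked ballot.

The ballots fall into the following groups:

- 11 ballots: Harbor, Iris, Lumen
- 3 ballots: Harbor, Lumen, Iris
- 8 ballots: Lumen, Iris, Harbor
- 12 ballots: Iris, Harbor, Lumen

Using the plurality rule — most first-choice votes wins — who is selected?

Harbor

First-place vote totals:
  Harbor: 14
  Iris: 12
  Lumen: 8
Harbor has the most first-place votes.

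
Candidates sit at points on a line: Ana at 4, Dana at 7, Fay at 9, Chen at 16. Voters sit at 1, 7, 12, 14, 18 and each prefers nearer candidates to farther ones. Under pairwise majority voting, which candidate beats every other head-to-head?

Fay

With single-peaked preferences on a line, the Condorcet winner is the candidate closest to the median voter.
The median voter (position 12) is closest to Fay at 9.
Check: Fay vs Dana — voters closer to Fay: 3 of 5.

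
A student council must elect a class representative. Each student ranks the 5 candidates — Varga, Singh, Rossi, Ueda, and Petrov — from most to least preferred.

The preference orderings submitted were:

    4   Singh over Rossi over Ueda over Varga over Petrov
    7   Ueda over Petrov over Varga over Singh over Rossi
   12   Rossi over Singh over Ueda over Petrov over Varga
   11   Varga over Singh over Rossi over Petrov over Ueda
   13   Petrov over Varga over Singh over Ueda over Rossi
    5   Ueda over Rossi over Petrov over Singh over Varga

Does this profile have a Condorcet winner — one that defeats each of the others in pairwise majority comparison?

No

Head-to-head results (52 voters total):
Varga vs Singh: Varga wins 31–21.
Varga vs Rossi: Varga wins 31–21.
Varga vs Ueda: Ueda wins 28–24.
Varga vs Petrov: Petrov wins 37–15.
Singh vs Rossi: Singh wins 35–17.
Singh vs Ueda: Singh wins 40–12.
Singh vs Petrov: Singh wins 27–25.
Rossi vs Ueda: Rossi wins 27–25.
Rossi vs Petrov: Rossi wins 32–20.
Ueda vs Petrov: Ueda wins 28–24.
No candidate beats all others: Varga beats Singh beats Ueda beats Varga, a majority cycle.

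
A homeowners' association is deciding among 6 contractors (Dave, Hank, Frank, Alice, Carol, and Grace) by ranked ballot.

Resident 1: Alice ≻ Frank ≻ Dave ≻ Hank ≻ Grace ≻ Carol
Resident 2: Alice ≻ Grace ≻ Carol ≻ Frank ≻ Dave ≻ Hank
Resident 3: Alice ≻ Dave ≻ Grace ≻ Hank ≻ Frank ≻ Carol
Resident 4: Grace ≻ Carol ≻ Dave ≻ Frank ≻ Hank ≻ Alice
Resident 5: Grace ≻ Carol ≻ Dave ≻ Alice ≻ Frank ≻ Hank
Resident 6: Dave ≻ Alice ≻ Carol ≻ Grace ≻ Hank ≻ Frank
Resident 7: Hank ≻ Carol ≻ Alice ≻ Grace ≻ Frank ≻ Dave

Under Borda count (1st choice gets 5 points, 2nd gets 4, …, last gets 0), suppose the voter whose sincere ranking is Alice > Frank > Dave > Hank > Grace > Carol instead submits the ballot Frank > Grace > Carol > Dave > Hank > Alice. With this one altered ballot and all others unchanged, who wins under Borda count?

Borda totals with the altered ballot: Dave 18, Hank 10, Frank 12, Alice 19, Carol 21, Grace 25.
The switch changes the winner from Alice to Grace.

Grace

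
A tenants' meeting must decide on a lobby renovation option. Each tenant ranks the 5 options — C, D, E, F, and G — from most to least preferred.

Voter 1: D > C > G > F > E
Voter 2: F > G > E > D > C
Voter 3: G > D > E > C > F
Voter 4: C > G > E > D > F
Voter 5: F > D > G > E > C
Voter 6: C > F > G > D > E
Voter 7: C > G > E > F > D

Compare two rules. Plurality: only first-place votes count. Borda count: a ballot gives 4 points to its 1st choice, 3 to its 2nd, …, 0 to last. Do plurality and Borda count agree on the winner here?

Plurality first-place counts: C 3, D 1, E 0, F 2, G 1 → C.
Borda totals: C 16, D 13, E 9, F 13, G 19 → G.
The two rules disagree: plurality picks C, Borda picks G.

No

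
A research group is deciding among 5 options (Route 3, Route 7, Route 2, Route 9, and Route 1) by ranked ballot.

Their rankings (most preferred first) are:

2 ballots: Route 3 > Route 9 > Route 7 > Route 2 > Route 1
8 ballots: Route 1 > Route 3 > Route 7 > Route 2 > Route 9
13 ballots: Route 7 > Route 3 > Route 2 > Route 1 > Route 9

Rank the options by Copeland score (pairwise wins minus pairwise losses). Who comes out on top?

Route 7

Pairwise results:
  Route 3 vs Route 7: Route 7 wins 13–10.
  Route 3 vs Route 2: Route 3 wins 23–0.
  Route 3 vs Route 9: Route 3 wins 23–0.
  Route 3 vs Route 1: Route 3 wins 15–8.
  Route 7 vs Route 2: Route 7 wins 23–0.
  Route 7 vs Route 9: Route 7 wins 21–2.
  Route 7 vs Route 1: Route 7 wins 15–8.
  Route 2 vs Route 9: Route 2 wins 21–2.
  Route 2 vs Route 1: Route 2 wins 15–8.
  Route 9 vs Route 1: Route 1 wins 21–2.
Copeland scores (wins − losses):
  Route 3: 3 − 1 = 2
  Route 7: 4 − 0 = 4
  Route 2: 2 − 2 = 0
  Route 9: 0 − 4 = -4
  Route 1: 1 − 3 = -2
Route 7 has the best Copeland score.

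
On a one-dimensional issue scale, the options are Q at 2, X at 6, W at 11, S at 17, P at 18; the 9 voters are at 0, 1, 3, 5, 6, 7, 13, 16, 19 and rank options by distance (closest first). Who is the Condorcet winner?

X

With single-peaked preferences on a line, the Condorcet winner is the candidate closest to the median voter.
The median voter (position 6) is closest to X at 6.
Check: X vs W — voters closer to X: 6 of 9.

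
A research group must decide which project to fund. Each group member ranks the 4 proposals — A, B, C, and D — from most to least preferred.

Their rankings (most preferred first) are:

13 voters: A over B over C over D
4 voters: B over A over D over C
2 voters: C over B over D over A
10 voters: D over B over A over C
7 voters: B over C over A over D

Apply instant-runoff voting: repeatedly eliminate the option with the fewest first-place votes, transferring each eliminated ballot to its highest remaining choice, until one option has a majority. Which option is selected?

B

Round 1: A 13, B 11, D 10, C 2. C has the fewest and is eliminated.
Round 2: A 13, B 13, D 10. D has the fewest and is eliminated.
Round 3: B 23, A 13. B has a majority.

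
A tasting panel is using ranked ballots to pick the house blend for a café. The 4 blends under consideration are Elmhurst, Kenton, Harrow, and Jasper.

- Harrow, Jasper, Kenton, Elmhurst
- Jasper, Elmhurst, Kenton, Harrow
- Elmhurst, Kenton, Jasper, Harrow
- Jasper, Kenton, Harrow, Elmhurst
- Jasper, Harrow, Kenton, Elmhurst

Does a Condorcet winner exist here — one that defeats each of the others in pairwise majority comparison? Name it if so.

Head-to-head results (5 voters total):
Elmhurst vs Kenton: Kenton wins 3–2.
Elmhurst vs Harrow: Harrow wins 3–2.
Elmhurst vs Jasper: Jasper wins 4–1.
Kenton vs Harrow: Kenton wins 3–2.
Kenton vs Jasper: Jasper wins 4–1.
Harrow vs Jasper: Jasper wins 4–1.
Jasper beats each rival — Elmhurst (4–1), Kenton (4–1), Harrow (4–1) — so Jasper is the Condorcet winner.

Jasper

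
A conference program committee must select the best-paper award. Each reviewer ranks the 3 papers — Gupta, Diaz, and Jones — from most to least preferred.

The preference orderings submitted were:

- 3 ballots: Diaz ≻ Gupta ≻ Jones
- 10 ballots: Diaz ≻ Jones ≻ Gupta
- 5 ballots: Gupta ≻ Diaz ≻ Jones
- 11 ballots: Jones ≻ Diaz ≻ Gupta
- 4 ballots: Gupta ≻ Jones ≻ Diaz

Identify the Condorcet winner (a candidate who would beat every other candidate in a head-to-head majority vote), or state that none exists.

Head-to-head results (33 voters total):
Gupta vs Diaz: Diaz wins 24–9.
Gupta vs Jones: Jones wins 21–12.
Diaz vs Jones: Diaz wins 18–15.
Diaz beats each rival — Gupta (24–9), Jones (18–15) — so Diaz is the Condorcet winner.

Diaz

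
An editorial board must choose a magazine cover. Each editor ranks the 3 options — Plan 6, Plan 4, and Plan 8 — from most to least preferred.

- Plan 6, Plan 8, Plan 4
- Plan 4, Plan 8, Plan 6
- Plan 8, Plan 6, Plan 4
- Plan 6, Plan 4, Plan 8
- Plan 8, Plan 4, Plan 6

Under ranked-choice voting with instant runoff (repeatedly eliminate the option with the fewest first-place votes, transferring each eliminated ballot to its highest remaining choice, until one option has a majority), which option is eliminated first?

Round 1: Plan 6 2, Plan 8 2, Plan 4 1. Plan 4 has the fewest and is eliminated.
Round 2: Plan 8 3, Plan 6 2. Plan 8 has a majority.

Plan 4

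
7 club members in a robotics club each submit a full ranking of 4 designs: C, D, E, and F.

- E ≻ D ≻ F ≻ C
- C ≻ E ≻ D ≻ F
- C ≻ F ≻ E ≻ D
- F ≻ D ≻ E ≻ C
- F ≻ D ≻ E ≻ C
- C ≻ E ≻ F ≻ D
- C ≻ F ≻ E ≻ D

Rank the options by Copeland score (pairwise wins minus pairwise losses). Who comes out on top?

C

Pairwise results:
  C vs D: C wins 4–3.
  C vs E: C wins 4–3.
  C vs F: C wins 4–3.
  D vs E: E wins 5–2.
  D vs F: F wins 5–2.
  E vs F: F wins 4–3.
Copeland scores (wins − losses):
  C: 3 − 0 = 3
  D: 0 − 3 = -3
  E: 1 − 2 = -1
  F: 2 − 1 = 1
C has the best Copeland score.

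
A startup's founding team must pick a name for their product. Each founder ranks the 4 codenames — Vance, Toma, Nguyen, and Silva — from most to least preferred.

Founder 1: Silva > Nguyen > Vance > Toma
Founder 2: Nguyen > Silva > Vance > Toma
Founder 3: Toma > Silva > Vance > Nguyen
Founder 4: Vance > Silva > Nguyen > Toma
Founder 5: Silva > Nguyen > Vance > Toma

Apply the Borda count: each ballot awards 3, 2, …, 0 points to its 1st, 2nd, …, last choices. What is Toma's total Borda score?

Borda scores:
  Vance: 1 + 1 + 1 + 3 + 1 = 7
  Toma: 0 + 0 + 3 + 0 + 0 = 3
  Nguyen: 2 + 3 + 0 + 1 + 2 = 8
  Silva: 3 + 2 + 2 + 2 + 3 = 12

3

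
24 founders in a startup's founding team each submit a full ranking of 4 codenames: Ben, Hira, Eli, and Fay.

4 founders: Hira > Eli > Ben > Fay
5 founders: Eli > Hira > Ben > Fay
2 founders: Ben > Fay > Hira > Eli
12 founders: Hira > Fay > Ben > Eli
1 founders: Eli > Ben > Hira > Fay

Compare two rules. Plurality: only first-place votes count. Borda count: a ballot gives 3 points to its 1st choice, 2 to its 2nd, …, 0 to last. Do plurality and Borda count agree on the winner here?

Yes

Plurality first-place counts: Ben 2, Hira 16, Eli 6, Fay 0 → Hira.
Borda totals: Ben 29, Hira 61, Eli 26, Fay 28 → Hira.
The two rules agree on Hira.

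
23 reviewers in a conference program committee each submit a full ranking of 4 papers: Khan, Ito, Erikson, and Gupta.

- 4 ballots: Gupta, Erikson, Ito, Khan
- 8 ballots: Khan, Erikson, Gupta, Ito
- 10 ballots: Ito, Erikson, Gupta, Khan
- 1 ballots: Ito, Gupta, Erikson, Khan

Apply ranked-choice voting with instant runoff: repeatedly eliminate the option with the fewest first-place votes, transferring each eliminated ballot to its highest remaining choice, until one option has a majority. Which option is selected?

Ito

Round 1: Ito 11, Khan 8, Gupta 4, Erikson 0. Erikson has the fewest and is eliminated.
Round 2: Ito 11, Khan 8, Gupta 4. Gupta has the fewest and is eliminated.
Round 3: Ito 15, Khan 8. Ito has a majority.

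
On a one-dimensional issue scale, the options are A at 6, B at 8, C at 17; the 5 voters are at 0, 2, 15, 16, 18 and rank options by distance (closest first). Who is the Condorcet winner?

With single-peaked preferences on a line, the Condorcet winner is the candidate closest to the median voter.
The median voter (position 15) is closest to C at 17.
Check: C vs A — voters closer to C: 3 of 5.

C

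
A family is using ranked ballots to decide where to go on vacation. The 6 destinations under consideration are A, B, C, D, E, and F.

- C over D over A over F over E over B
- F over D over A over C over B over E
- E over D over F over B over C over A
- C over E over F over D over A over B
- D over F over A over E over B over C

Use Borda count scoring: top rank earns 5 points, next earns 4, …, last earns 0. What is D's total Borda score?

19

Borda scores:
  A: 3 + 3 + 0 + 1 + 3 = 10
  B: 0 + 1 + 2 + 0 + 1 = 4
  C: 5 + 2 + 1 + 5 + 0 = 13
  D: 4 + 4 + 4 + 2 + 5 = 19
  E: 1 + 0 + 5 + 4 + 2 = 12
  F: 2 + 5 + 3 + 3 + 4 = 17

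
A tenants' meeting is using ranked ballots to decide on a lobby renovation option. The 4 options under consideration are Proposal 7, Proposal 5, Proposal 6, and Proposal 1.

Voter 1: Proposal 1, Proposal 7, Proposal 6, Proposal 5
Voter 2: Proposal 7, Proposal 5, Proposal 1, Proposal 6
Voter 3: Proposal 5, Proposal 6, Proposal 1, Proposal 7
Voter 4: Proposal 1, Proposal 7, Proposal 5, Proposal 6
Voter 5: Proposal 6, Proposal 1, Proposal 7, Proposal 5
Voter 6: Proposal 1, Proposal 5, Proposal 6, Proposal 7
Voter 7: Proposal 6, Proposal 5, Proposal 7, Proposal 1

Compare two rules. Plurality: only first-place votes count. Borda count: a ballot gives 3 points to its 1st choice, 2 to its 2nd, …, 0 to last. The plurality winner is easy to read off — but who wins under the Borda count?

Proposal 1

Plurality first-place counts: Proposal 7 1, Proposal 5 1, Proposal 6 2, Proposal 1 3 → Proposal 1.
Borda totals: Proposal 7 9, Proposal 5 10, Proposal 6 10, Proposal 1 13 → Proposal 1.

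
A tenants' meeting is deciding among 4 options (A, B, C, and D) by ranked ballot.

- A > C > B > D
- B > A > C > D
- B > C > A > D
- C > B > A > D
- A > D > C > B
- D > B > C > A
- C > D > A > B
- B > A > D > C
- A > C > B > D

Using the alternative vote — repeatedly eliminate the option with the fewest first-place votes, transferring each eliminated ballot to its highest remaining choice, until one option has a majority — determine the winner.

Round 1: A 3, B 3, C 2, D 1. D has the fewest and is eliminated.
Round 2: B 4, A 3, C 2. C has the fewest and is eliminated.
Round 3: B 5, A 4. B has a majority.

B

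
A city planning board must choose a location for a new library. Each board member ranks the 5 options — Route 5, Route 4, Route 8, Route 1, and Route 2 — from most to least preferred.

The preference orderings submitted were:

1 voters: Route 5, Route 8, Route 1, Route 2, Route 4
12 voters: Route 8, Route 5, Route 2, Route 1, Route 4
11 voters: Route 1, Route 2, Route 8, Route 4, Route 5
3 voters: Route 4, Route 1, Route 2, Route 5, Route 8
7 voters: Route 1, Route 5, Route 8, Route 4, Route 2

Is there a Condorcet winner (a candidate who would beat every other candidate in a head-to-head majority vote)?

Yes

Head-to-head results (34 voters total):
Route 5 vs Route 4: Route 5 wins 20–14.
Route 5 vs Route 8: Route 8 wins 23–11.
Route 5 vs Route 1: Route 1 wins 21–13.
Route 5 vs Route 2: Route 5 wins 20–14.
Route 4 vs Route 8: Route 8 wins 31–3.
Route 4 vs Route 1: Route 1 wins 31–3.
Route 4 vs Route 2: Route 2 wins 24–10.
Route 8 vs Route 1: Route 1 wins 21–13.
Route 8 vs Route 2: Route 8 wins 20–14.
Route 1 vs Route 2: Route 1 wins 22–12.
Route 1 beats each rival — Route 5 (21–13), Route 4 (31–3), Route 8 (21–13), Route 2 (22–12) — so Route 1 is the Condorcet winner.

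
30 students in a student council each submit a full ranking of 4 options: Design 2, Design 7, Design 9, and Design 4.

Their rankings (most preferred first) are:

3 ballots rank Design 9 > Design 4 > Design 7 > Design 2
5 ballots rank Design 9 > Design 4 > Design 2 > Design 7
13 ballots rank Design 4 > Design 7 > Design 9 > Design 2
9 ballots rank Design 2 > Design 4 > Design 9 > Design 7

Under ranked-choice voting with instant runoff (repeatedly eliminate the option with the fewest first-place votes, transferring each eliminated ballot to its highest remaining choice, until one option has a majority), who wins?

Round 1: Design 4 13, Design 2 9, Design 9 8, Design 7 0. Design 7 has the fewest and is eliminated.
Round 2: Design 4 13, Design 2 9, Design 9 8. Design 9 has the fewest and is eliminated.
Round 3: Design 4 21, Design 2 9. Design 4 has a majority.

Design 4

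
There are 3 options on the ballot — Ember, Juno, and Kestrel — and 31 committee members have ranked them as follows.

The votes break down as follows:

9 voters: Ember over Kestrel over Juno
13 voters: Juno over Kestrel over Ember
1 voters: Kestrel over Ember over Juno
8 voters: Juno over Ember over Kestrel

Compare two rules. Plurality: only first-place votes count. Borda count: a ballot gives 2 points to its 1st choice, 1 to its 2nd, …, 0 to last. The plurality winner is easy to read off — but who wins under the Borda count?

Plurality first-place counts: Ember 9, Juno 21, Kestrel 1 → Juno.
Borda totals: Ember 27, Juno 42, Kestrel 24 → Juno.

Juno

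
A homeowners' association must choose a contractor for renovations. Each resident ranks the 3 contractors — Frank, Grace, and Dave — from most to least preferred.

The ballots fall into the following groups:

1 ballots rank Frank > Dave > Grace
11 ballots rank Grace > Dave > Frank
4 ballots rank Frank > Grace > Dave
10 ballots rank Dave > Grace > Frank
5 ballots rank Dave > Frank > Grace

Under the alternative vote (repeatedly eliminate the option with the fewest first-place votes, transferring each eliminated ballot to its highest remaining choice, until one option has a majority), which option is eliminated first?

Round 1: Dave 15, Grace 11, Frank 5. Frank has the fewest and is eliminated.
Round 2: Dave 16, Grace 15. Dave has a majority.

Frank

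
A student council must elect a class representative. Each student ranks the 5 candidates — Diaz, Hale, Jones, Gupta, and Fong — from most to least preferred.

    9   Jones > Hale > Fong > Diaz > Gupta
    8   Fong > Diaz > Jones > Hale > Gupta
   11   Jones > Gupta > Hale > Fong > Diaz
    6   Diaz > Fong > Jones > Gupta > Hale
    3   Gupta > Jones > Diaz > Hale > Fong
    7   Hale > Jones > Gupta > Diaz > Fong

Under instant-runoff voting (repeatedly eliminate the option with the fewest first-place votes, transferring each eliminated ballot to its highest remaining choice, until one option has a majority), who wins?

Jones

Round 1: Jones 20, Fong 8, Hale 7, Diaz 6, Gupta 3. Gupta has the fewest and is eliminated.
Round 2: Jones 23, Fong 8, Hale 7, Diaz 6. Jones has a majority.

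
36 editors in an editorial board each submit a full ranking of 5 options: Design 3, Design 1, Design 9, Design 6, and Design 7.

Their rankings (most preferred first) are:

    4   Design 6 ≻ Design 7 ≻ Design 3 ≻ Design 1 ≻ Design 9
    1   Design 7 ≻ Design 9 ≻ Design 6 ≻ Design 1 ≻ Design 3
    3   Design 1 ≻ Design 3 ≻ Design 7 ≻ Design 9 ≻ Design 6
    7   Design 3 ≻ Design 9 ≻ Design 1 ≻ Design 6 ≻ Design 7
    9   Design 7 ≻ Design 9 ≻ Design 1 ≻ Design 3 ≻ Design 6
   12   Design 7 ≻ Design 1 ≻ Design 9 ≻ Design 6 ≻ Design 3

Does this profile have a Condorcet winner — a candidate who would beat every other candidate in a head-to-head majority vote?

Yes

Head-to-head results (36 voters total):
Design 3 vs Design 1: Design 1 wins 25–11.
Design 3 vs Design 9: Design 9 wins 22–14.
Design 3 vs Design 6: Design 3 wins 19–17.
Design 3 vs Design 7: Design 7 wins 26–10.
Design 1 vs Design 9: Design 1 wins 19–17.
Design 1 vs Design 6: Design 1 wins 31–5.
Design 1 vs Design 7: Design 7 wins 26–10.
Design 9 vs Design 6: Design 9 wins 32–4.
Design 9 vs Design 7: Design 7 wins 29–7.
Design 6 vs Design 7: Design 7 wins 25–11.
Design 7 beats each rival — Design 3 (26–10), Design 1 (26–10), Design 9 (29–7), Design 6 (25–11) — so Design 7 is the Condorcet winner.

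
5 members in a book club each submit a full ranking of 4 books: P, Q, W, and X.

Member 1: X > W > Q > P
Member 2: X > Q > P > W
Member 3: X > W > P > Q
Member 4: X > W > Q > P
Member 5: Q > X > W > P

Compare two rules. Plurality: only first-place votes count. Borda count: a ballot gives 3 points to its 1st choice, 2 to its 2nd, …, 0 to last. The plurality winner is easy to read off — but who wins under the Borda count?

X

Plurality first-place counts: P 0, Q 1, W 0, X 4 → X.
Borda totals: P 2, Q 7, W 7, X 14 → X.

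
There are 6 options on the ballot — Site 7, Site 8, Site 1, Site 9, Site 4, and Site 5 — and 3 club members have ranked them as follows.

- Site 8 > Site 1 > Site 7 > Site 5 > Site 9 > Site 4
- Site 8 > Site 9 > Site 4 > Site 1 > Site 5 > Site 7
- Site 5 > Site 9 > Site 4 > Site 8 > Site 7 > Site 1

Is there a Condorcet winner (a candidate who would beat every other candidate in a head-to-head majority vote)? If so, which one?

Site 8

Head-to-head results (3 voters total):
Site 7 vs Site 8: Site 8 wins 3–0.
Site 7 vs Site 1: Site 1 wins 2–1.
Site 7 vs Site 9: Site 9 wins 2–1.
Site 7 vs Site 4: Site 4 wins 2–1.
Site 7 vs Site 5: Site 5 wins 2–1.
Site 8 vs Site 1: Site 8 wins 3–0.
Site 8 vs Site 9: Site 8 wins 2–1.
Site 8 vs Site 4: Site 8 wins 2–1.
Site 8 vs Site 5: Site 8 wins 2–1.
Site 1 vs Site 9: Site 9 wins 2–1.
Site 1 vs Site 4: Site 4 wins 2–1.
Site 1 vs Site 5: Site 1 wins 2–1.
Site 9 vs Site 4: Site 9 wins 3–0.
Site 9 vs Site 5: Site 5 wins 2–1.
Site 4 vs Site 5: Site 5 wins 2–1.
Site 8 beats each rival — Site 7 (3–0), Site 1 (3–0), Site 9 (2–1), Site 4 (2–1), Site 5 (2–1) — so Site 8 is the Condorcet winner.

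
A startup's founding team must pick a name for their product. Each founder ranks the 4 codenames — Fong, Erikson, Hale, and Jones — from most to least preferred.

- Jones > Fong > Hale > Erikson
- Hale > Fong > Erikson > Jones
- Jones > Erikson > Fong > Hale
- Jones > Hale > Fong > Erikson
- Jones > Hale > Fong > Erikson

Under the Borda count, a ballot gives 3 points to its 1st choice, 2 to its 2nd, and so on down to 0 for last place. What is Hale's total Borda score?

Borda scores:
  Fong: 2 + 2 + 1 + 1 + 1 = 7
  Erikson: 0 + 1 + 2 + 0 + 0 = 3
  Hale: 1 + 3 + 0 + 2 + 2 = 8
  Jones: 3 + 0 + 3 + 3 + 3 = 12

8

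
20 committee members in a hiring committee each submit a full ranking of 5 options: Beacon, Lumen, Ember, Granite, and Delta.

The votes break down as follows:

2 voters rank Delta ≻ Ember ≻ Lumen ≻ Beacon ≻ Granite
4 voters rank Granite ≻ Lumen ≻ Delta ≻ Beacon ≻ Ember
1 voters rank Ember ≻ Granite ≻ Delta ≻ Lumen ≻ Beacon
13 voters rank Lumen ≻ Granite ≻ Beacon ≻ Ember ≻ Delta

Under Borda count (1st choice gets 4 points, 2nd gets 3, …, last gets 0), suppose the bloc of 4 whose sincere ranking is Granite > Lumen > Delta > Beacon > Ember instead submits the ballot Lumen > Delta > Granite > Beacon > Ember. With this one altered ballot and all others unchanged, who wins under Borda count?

Lumen

Borda totals with the altered ballot: Beacon 32, Lumen 73, Ember 23, Granite 50, Delta 22.
The winner is unchanged: still Lumen.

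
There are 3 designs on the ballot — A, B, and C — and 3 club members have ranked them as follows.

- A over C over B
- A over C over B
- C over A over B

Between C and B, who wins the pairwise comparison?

C

Ballots ranking C above B: 3.
Ballots ranking B above C: 0.
C wins the head-to-head, 3–0.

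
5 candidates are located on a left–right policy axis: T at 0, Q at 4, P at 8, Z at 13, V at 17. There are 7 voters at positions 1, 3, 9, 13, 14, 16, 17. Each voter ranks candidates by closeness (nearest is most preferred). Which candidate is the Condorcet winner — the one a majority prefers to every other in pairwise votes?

Z

With single-peaked preferences on a line, the Condorcet winner is the candidate closest to the median voter.
The median voter (position 13) is closest to Z at 13.
Check: Z vs V — voters closer to Z: 5 of 7.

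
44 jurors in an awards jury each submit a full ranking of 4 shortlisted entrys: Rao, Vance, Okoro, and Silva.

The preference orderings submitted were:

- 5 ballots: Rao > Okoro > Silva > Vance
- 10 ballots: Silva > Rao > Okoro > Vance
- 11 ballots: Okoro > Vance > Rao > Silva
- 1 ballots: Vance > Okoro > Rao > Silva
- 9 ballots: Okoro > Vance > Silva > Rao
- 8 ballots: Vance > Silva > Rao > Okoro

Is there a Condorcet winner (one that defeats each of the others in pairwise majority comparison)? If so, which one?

Head-to-head results (44 voters total):
Rao vs Vance: Vance wins 29–15.
Rao vs Okoro: Rao wins 23–21.
Rao vs Silva: Silva wins 27–17.
Vance vs Okoro: Okoro wins 35–9.
Vance vs Silva: Vance wins 29–15.
Okoro vs Silva: Okoro wins 26–18.
No candidate beats all others: Rao beats Okoro beats Vance beats Rao, a majority cycle.

No Condorcet winner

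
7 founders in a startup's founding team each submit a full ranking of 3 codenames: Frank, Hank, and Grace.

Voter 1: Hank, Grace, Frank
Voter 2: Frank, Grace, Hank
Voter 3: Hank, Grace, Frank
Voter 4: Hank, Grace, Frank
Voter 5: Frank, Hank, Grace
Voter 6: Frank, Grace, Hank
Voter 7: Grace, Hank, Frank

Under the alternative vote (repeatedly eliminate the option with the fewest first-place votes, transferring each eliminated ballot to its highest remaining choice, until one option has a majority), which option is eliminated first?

Round 1: Frank 3, Hank 3, Grace 1. Grace has the fewest and is eliminated.
Round 2: Hank 4, Frank 3. Hank has a majority.

Grace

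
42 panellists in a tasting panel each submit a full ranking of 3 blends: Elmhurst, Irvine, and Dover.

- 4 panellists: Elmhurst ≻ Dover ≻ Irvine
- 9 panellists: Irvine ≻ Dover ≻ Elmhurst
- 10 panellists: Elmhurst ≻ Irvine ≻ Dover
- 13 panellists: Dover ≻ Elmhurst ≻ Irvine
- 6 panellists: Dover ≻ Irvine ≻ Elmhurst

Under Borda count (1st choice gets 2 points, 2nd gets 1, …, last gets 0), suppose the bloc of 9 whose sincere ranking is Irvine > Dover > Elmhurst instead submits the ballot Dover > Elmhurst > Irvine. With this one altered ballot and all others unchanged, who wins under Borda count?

Dover

Borda totals with the altered ballot: Elmhurst 50, Irvine 16, Dover 60.
The winner is unchanged: still Dover.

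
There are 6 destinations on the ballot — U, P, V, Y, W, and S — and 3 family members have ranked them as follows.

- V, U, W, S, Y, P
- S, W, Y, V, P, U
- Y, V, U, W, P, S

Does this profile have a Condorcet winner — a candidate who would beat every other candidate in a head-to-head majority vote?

Head-to-head results (3 voters total):
U vs P: U wins 2–1.
U vs V: V wins 3–0.
U vs Y: Y wins 2–1.
U vs W: U wins 2–1.
U vs S: U wins 2–1.
P vs V: V wins 3–0.
P vs Y: Y wins 3–0.
P vs W: W wins 3–0.
P vs S: S wins 2–1.
V vs Y: Y wins 2–1.
V vs W: V wins 2–1.
V vs S: V wins 2–1.
Y vs W: W wins 2–1.
Y vs S: S wins 2–1.
W vs S: W wins 2–1.
No candidate beats all others: U beats W beats Y beats U, a majority cycle.

No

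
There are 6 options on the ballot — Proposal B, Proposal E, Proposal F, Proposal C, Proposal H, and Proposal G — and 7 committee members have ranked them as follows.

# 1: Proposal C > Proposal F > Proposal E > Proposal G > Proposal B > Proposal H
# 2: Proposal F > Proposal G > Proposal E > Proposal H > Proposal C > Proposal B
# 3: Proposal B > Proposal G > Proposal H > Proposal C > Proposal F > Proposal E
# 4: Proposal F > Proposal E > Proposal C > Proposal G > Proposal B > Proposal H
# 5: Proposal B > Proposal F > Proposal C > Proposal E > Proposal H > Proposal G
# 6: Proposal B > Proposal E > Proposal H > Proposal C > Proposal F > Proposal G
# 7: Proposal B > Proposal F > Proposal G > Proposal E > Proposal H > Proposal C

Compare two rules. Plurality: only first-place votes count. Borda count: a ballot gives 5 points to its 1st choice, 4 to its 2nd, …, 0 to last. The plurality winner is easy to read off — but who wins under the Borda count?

Proposal F

Plurality first-place counts: Proposal B 4, Proposal E 0, Proposal F 2, Proposal C 1, Proposal H 0, Proposal G 0 → Proposal B.
Borda totals: Proposal B 22, Proposal E 18, Proposal F 24, Proposal C 16, Proposal H 10, Proposal G 15 → Proposal F.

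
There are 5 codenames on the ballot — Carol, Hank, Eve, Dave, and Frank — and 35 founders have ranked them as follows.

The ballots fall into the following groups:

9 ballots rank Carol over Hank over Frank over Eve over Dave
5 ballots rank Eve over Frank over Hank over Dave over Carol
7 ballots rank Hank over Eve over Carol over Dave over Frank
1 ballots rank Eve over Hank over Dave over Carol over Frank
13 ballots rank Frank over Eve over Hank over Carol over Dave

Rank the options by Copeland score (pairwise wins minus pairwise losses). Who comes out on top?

Frank

Pairwise results:
  Carol vs Hank: Hank wins 26–9.
  Carol vs Eve: Eve wins 26–9.
  Carol vs Dave: Carol wins 29–6.
  Carol vs Frank: Frank wins 18–17.
  Hank vs Eve: Eve wins 19–16.
  Hank vs Dave: Hank wins 35–0.
  Hank vs Frank: Frank wins 18–17.
  Eve vs Dave: Eve wins 35–0.
  Eve vs Frank: Frank wins 22–13.
  Dave vs Frank: Frank wins 27–8.
Copeland scores (wins − losses):
  Carol: 1 − 3 = -2
  Hank: 2 − 2 = 0
  Eve: 3 − 1 = 2
  Dave: 0 − 4 = -4
  Frank: 4 − 0 = 4
Frank has the best Copeland score.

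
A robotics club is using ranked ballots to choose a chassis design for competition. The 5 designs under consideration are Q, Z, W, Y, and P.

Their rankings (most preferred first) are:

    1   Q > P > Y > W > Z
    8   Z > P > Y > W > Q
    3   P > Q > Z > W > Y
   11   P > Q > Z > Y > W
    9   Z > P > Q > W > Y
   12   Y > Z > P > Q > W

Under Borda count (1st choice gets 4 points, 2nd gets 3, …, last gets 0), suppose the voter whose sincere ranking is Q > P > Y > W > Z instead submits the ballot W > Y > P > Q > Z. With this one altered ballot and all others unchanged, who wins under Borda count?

Borda totals with the altered ballot: Q 73, Z 132, W 24, Y 78, P 133.
The winner is unchanged: still P.

P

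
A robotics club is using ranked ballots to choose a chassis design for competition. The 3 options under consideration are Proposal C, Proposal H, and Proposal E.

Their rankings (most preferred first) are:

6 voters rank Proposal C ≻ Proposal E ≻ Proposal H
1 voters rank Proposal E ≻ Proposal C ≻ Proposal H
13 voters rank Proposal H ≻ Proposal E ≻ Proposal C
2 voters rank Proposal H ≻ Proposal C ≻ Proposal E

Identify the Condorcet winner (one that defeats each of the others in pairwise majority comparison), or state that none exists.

Proposal H

Head-to-head results (22 voters total):
Proposal C vs Proposal H: Proposal H wins 15–7.
Proposal C vs Proposal E: Proposal E wins 14–8.
Proposal H vs Proposal E: Proposal H wins 15–7.
Proposal H beats each rival — Proposal C (15–7), Proposal E (15–7) — so Proposal H is the Condorcet winner.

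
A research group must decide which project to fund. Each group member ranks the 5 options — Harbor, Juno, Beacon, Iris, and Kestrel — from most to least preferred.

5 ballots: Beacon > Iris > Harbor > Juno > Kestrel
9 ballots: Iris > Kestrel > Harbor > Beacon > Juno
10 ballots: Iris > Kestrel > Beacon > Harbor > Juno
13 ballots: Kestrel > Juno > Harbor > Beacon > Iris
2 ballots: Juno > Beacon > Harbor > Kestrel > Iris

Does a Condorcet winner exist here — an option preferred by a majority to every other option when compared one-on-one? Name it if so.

There is no Condorcet winner

Head-to-head results (39 voters total):
Harbor vs Juno: Harbor wins 24–15.
Harbor vs Beacon: Harbor wins 22–17.
Harbor vs Iris: Iris wins 24–15.
Harbor vs Kestrel: Kestrel wins 32–7.
Juno vs Beacon: Beacon wins 24–15.
Juno vs Iris: Iris wins 24–15.
Juno vs Kestrel: Kestrel wins 32–7.
Beacon vs Iris: Beacon wins 20–19.
Beacon vs Kestrel: Kestrel wins 32–7.
Iris vs Kestrel: Iris wins 24–15.
No candidate beats all others: Harbor beats Beacon beats Iris beats Harbor, a majority cycle.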